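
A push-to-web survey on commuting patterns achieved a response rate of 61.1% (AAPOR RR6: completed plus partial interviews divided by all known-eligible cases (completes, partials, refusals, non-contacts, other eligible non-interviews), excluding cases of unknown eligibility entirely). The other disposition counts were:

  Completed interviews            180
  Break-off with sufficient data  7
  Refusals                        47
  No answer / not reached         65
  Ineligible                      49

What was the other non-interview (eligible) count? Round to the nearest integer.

Top: 180 + 7 = 187
RR6 = 187 / D = 0.611
D = 187 / 0.611 = 306.1
Remaining denominator categories sum to 299
other non-interview (eligible) = 306.1 − 299 ≈ 7

7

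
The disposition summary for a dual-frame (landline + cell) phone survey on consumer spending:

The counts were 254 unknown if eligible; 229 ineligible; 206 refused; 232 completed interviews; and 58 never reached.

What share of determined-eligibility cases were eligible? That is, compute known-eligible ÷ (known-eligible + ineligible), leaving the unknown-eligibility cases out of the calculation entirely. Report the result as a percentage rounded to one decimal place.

68.4%

Known eligible → 232 + 206 + 58 = 496
e = 496 / (496 + 229) = 496 / 725 = 0.6841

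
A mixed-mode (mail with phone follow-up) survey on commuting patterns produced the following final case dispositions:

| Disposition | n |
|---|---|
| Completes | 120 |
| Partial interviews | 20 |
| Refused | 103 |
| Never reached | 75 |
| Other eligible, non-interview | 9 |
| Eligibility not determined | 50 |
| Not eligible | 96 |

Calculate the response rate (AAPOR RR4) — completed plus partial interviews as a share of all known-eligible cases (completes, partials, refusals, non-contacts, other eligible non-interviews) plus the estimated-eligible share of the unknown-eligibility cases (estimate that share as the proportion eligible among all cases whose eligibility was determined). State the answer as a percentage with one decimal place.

Top → 120 + 20 = 140
Determined eligible → 120 + 20 + 103 + 75 + 9 = 327
e = 327 / (327 + 96) = 327 / 423 = 0.7730
e × U → 0.7730 × 50 = 38.65
Base → 327 + 38.65 = 365.65
RR4 = 140 / 365.65 = 0.3829

38.3%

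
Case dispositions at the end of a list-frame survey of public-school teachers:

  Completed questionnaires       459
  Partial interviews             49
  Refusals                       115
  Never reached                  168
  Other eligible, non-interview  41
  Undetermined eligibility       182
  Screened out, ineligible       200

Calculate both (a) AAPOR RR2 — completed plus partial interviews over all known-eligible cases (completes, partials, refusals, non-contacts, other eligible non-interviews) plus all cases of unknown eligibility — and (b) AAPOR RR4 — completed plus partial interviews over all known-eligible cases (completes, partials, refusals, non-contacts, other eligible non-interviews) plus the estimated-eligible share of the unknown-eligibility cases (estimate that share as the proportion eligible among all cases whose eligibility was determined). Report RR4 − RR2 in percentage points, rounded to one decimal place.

1.8

Numerator: 459 + 49 = 508
Base: 459 + 49 + 115 + 168 + 41 + 182 = 1014
RR2 = 508 / 1014 = 0.5010
Determined eligible: 459 + 49 + 115 + 168 + 41 = 832
e = 832 / (832 + 200) = 832 / 1032 = 0.8062
Estimated eligible among unknowns: 0.8062 × 182 = 146.73
Base: 832 + 146.73 = 978.73
RR4 = 508 / 978.73 = 0.5190
Difference = 51.90 − 50.10 = 1.80 percentage points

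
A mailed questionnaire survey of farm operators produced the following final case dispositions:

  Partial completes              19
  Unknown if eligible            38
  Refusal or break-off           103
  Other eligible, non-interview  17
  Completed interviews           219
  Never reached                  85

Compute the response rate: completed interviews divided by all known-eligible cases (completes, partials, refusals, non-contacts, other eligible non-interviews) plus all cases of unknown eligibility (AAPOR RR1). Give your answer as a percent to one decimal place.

45.5%

Top: 219
Base: 219 + 19 + 103 + 85 + 17 + 38 = 481
RR1 = 219 / 481 = 0.4553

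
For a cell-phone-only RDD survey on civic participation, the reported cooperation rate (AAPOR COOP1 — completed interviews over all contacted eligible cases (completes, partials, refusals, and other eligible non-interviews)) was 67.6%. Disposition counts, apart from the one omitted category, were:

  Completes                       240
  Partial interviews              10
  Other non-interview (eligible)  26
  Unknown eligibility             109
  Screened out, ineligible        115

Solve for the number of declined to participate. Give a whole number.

79

COOP1 = 240 / D = 0.676
D = 240 / 0.676 = 355.0
Other denominator terms total 276
declined to participate = 355.0 − 276 ≈ 79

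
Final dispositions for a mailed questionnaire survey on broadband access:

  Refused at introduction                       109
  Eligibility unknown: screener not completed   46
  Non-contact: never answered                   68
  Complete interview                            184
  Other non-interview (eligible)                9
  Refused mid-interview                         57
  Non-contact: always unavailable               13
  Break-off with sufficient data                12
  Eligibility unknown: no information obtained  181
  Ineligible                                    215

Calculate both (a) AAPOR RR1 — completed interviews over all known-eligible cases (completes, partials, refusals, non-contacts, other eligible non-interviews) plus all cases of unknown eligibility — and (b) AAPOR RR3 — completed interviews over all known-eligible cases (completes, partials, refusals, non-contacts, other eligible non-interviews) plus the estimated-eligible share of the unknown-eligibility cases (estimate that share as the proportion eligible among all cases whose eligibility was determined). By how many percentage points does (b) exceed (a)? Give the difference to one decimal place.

3.3

Refusal or break-off = 109 + 57 = 166
No contact after all attempts = 68 + 13 = 81
Eligibility not determined = 46 + 181 = 227
Numerator: 184
Denominator: 184 + 12 + 166 + 81 + 9 + 227 = 679
RR1 = 184 / 679 = 0.2710
Known eligible: 184 + 12 + 166 + 81 + 9 = 452
e = 452 / (452 + 215) = 452 / 667 = 0.6777
e × U: 0.6777 × 227 = 153.84
Denominator: 452 + 153.84 = 605.84
RR3 = 184 / 605.84 = 0.3037
Difference = 30.37 − 27.10 = 3.27 percentage points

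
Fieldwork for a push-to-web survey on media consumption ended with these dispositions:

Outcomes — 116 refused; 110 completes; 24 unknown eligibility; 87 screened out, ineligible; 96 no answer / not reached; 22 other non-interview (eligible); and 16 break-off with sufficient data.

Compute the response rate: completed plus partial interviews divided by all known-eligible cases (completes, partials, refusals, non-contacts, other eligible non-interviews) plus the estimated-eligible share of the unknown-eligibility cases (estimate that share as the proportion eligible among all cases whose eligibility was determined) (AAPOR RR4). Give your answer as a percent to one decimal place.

33.2%

Num: 110 + 16 = 126
Eligible (known): 110 + 16 + 116 + 96 + 22 = 360
e = 360 / (360 + 87) = 360 / 447 = 0.8054
Estimated eligible among unknowns: 0.8054 × 24 = 19.33
Denom: 360 + 19.33 = 379.33
RR4 = 126 / 379.33 = 0.3322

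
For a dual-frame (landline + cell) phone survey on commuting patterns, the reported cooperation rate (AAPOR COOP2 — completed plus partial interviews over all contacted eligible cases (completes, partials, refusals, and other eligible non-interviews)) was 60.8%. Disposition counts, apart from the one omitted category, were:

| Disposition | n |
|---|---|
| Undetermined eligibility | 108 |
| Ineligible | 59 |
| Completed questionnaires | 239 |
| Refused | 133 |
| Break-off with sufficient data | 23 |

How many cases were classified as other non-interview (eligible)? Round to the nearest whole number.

36

Num → 239 + 23 = 262
COOP2 = 262 / D = 0.608
D = 262 / 0.608 = 430.9
Other denominator terms total 395
other non-interview (eligible) = 430.9 − 395 ≈ 36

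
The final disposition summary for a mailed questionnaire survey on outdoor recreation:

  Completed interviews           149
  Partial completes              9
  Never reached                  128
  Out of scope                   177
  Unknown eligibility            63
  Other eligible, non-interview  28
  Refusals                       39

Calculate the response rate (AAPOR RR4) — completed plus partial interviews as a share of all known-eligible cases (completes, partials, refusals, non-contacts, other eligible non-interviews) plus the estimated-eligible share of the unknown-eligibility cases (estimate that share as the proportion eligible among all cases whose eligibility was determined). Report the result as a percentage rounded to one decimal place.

Numerator → 149 + 9 = 158
Determined eligible → 149 + 9 + 39 + 128 + 28 = 353
e = 353 / (353 + 177) = 353 / 530 = 0.6660
Estimated eligible among unknowns → 0.6660 × 63 = 41.96
Denom → 353 + 41.96 = 394.96
RR4 = 158 / 394.96 = 0.4000

40.0%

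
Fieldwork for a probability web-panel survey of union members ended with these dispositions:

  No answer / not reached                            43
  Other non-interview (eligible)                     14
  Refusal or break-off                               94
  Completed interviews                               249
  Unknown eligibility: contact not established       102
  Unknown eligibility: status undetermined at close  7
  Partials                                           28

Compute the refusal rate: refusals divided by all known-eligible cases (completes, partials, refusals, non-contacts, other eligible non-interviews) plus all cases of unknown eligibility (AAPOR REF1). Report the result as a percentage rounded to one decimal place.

Eligibility not determined = 102 + 7 = 109
Num = 94
Denominator = 249 + 28 + 94 + 43 + 14 + 109 = 537
REF1 = 94 / 537 = 0.1750

17.5%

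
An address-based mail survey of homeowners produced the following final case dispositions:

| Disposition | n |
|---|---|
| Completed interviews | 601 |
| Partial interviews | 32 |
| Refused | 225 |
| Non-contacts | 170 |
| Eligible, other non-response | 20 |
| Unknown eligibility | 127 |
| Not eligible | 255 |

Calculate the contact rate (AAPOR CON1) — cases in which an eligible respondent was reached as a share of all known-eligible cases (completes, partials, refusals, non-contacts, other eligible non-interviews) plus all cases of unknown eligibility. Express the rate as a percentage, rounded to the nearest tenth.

74.7%

Top = 601 + 32 + 225 + 20 = 878
Denom = 601 + 32 + 225 + 170 + 20 + 127 = 1175
CON1 = 878 / 1175 = 0.7472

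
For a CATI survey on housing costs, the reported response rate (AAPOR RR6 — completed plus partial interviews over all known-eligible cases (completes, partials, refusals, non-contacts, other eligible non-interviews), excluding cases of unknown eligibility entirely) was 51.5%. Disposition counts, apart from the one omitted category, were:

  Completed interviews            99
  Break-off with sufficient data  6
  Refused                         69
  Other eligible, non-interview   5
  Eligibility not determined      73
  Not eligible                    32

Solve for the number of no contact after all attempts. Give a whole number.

25

Num: 99 + 6 = 105
RR6 = 105 / D = 0.515
D = 105 / 0.515 = 203.9
Other denominator terms total 179
no contact after all attempts = 203.9 − 179 ≈ 25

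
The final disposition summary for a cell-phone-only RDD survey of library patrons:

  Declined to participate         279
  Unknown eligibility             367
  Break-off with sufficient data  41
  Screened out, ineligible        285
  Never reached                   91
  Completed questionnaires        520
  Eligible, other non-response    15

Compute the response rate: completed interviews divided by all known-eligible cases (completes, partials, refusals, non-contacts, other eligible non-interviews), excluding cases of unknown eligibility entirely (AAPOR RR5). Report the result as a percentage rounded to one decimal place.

Numerator = 520
Base = 520 + 41 + 279 + 91 + 15 = 946
RR5 = 520 / 946 = 0.5497

55.0%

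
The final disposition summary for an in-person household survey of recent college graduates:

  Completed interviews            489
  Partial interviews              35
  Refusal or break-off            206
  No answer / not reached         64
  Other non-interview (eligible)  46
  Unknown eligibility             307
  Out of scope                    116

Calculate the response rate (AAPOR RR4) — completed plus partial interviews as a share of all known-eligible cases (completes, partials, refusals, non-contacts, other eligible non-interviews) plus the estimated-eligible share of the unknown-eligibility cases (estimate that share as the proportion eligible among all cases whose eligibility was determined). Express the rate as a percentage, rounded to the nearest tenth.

Top → 489 + 35 = 524
Eligible (known) → 489 + 35 + 206 + 64 + 46 = 840
e = 840 / (840 + 116) = 840 / 956 = 0.8787
Eligible share of unknowns → 0.8787 × 307 = 269.76
Base → 840 + 269.76 = 1109.76
RR4 = 524 / 1109.76 = 0.4722

47.2%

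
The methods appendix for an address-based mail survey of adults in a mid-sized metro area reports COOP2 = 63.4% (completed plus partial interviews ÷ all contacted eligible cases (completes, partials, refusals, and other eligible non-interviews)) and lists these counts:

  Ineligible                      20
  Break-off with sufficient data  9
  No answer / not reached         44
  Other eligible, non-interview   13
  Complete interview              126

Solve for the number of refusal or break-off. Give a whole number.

65

Top → 126 + 9 = 135
COOP2 = 135 / D = 0.634
D = 135 / 0.634 = 212.9
Rest of base = 148
refusal or break-off = 212.9 − 148 ≈ 65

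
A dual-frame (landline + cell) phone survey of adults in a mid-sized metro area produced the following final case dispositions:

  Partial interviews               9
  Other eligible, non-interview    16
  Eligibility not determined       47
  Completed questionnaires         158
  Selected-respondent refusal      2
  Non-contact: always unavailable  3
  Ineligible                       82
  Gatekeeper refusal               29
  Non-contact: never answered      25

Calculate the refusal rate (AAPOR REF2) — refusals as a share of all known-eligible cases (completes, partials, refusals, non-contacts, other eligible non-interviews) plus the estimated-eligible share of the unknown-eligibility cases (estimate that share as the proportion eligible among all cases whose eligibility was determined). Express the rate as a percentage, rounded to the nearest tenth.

11.2%

Declined to participate = 29 + 2 = 31
No contact after all attempts = 25 + 3 = 28
Numerator = 31
Determined eligible = 158 + 9 + 31 + 28 + 16 = 242
e = 242 / (242 + 82) = 242 / 324 = 0.7469
e × U = 0.7469 × 47 = 35.10
Denominator = 242 + 35.10 = 277.10
REF2 = 31 / 277.10 = 0.1119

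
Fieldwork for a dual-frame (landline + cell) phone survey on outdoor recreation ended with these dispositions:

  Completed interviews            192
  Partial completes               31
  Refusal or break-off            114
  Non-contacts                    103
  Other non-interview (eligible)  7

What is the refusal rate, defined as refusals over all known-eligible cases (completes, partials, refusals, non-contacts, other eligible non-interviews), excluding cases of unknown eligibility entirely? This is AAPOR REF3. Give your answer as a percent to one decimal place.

Num = 114
Denom = 192 + 31 + 114 + 103 + 7 = 447
REF3 = 114 / 447 = 0.2550

25.5%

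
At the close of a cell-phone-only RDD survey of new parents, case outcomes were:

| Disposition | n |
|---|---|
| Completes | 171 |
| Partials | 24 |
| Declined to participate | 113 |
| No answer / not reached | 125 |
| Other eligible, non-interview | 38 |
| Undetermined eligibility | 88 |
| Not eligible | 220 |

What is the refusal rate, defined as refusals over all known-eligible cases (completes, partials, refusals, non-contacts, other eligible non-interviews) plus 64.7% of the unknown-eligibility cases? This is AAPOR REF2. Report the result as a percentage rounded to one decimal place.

Num = 113
Determined eligible = 171 + 24 + 113 + 125 + 38 = 471
Estimated eligible among unknowns = 0.6470 × 88 = 56.94
Denom = 471 + 56.94 = 527.94
REF2 = 113 / 527.94 = 0.2140

21.4%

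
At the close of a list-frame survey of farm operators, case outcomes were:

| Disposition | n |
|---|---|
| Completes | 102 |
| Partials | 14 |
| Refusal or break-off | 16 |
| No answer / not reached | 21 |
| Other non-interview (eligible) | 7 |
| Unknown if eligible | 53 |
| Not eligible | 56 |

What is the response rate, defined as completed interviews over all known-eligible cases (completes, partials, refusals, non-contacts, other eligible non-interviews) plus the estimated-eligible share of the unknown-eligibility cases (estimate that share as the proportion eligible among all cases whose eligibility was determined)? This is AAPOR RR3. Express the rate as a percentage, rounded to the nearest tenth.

Numerator = 102
Determined eligible = 102 + 14 + 16 + 21 + 7 = 160
e = 160 / (160 + 56) = 160 / 216 = 0.7407
e × U = 0.7407 × 53 = 39.26
Denom = 160 + 39.26 = 199.26
RR3 = 102 / 199.26 = 0.5119

51.2%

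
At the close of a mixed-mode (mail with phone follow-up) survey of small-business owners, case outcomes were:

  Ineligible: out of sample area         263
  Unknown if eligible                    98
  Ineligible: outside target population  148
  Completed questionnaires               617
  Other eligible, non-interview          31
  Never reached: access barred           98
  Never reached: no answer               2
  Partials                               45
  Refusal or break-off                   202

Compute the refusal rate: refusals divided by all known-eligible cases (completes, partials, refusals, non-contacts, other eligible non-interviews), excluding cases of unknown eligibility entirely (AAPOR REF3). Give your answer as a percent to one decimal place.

20.3%

Never reached = 2 + 98 = 100
Out of scope = 148 + 263 = 411
Num = 202
Denominator = 617 + 45 + 202 + 100 + 31 = 995
REF3 = 202 / 995 = 0.2030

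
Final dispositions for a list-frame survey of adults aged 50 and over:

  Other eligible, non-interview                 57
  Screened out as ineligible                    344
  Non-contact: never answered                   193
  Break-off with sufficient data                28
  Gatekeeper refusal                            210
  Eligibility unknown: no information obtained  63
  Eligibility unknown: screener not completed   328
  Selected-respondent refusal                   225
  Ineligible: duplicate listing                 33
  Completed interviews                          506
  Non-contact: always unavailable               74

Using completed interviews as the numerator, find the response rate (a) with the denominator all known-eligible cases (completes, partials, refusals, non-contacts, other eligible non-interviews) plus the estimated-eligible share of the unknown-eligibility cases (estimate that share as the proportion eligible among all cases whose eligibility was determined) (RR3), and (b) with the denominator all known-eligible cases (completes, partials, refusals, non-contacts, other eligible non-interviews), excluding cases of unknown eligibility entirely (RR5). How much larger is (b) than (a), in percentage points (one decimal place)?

7.4

Refusal or break-off = 210 + 225 = 435
No answer / not reached = 193 + 74 = 267
Unknown eligibility = 328 + 63 = 391
Not eligible = 344 + 33 = 377
Top = 506
Known eligible = 506 + 28 + 435 + 267 + 57 = 1293
e = 1293 / (1293 + 377) = 1293 / 1670 = 0.7743
Estimated eligible among unknowns = 0.7743 × 391 = 302.75
Base = 1293 + 302.75 = 1595.75
RR3 = 506 / 1595.75 = 0.3171
Base = 506 + 28 + 435 + 267 + 57 = 1293
RR5 = 506 / 1293 = 0.3913
Difference = 39.13 − 31.71 = 7.42 percentage points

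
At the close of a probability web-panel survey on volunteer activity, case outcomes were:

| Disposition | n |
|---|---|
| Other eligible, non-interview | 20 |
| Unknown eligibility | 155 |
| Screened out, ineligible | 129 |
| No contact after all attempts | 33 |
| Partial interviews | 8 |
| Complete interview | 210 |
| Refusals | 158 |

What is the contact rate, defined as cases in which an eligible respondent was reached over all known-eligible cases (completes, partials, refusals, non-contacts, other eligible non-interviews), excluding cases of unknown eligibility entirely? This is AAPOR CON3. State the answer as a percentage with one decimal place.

92.3%

Top: 210 + 8 + 158 + 20 = 396
Base: 210 + 8 + 158 + 33 + 20 = 429
CON3 = 396 / 429 = 0.9231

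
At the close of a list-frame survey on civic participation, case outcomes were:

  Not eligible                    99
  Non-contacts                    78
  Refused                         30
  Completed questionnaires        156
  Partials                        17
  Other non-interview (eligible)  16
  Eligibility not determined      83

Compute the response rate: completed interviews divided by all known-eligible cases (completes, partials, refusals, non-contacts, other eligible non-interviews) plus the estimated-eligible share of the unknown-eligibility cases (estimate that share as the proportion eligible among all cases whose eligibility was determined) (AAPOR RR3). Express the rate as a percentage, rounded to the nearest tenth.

43.4%

Top → 156
Known eligible → 156 + 17 + 30 + 78 + 16 = 297
e = 297 / (297 + 99) = 297 / 396 = 0.7500
Estimated eligible among unknowns → 0.7500 × 83 = 62.25
Denominator → 297 + 62.25 = 359.25
RR3 = 156 / 359.25 = 0.4342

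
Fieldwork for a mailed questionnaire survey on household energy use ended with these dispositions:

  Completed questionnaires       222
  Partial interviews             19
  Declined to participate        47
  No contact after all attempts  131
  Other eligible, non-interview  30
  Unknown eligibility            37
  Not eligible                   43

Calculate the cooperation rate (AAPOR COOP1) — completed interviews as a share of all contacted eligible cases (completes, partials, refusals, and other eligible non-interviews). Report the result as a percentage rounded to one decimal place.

69.8%

Top: 222
Denominator: 222 + 19 + 47 + 30 = 318
COOP1 = 222 / 318 = 0.6981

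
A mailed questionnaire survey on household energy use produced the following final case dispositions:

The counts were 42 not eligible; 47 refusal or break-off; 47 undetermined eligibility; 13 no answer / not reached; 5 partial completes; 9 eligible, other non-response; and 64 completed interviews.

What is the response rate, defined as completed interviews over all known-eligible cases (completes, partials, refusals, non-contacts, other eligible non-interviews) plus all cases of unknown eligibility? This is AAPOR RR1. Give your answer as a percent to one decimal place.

34.6%

Num = 64
Base = 64 + 5 + 47 + 13 + 9 + 47 = 185
RR1 = 64 / 185 = 0.3459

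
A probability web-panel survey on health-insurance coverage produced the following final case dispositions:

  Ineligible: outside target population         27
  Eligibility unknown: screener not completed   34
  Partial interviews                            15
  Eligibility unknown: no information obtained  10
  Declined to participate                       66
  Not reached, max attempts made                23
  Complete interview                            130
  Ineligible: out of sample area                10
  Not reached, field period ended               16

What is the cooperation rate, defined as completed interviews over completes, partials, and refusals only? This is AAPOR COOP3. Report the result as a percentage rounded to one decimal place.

61.6%

No answer / not reached = 16 + 23 = 39
Unknown if eligible = 34 + 10 = 44
Ineligible = 27 + 10 = 37
Num = 130
Denominator = 130 + 15 + 66 = 211
COOP3 = 130 / 211 = 0.6161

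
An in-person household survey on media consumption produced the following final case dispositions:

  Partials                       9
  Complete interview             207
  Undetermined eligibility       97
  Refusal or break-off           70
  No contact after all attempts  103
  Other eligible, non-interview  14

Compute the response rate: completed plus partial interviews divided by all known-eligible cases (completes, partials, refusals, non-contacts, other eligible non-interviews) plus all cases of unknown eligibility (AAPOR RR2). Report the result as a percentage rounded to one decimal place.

43.2%

Numerator → 207 + 9 = 216
Denominator → 207 + 9 + 70 + 103 + 14 + 97 = 500
RR2 = 216 / 500 = 0.4320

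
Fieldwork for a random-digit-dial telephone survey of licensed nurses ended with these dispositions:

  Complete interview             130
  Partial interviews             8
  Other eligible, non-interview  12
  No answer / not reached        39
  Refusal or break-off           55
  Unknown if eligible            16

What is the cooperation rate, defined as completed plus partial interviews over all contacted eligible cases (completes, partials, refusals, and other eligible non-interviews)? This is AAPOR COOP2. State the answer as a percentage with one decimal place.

Num = 130 + 8 = 138
Denom = 130 + 8 + 55 + 12 = 205
COOP2 = 138 / 205 = 0.6732

67.3%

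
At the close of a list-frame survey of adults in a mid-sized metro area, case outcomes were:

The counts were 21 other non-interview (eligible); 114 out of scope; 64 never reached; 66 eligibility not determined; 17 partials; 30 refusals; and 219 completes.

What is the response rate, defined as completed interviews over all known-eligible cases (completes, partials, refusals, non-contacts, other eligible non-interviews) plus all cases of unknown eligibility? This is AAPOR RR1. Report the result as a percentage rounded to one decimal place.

Top: 219
Denominator: 219 + 17 + 30 + 64 + 21 + 66 = 417
RR1 = 219 / 417 = 0.5252

52.5%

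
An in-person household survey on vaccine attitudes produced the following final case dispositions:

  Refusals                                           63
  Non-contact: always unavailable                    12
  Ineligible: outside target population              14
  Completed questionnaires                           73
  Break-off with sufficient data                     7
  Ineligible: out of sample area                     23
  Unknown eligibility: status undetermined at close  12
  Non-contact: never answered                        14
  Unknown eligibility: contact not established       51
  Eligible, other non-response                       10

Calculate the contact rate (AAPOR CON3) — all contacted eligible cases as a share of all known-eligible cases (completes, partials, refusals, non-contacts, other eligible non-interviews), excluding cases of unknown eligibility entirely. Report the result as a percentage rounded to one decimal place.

Non-contacts = 14 + 12 = 26
Unknown if eligible = 51 + 12 = 63
Out of scope = 14 + 23 = 37
Top: 73 + 7 + 63 + 10 = 153
Denom: 73 + 7 + 63 + 26 + 10 = 179
CON3 = 153 / 179 = 0.8547

85.5%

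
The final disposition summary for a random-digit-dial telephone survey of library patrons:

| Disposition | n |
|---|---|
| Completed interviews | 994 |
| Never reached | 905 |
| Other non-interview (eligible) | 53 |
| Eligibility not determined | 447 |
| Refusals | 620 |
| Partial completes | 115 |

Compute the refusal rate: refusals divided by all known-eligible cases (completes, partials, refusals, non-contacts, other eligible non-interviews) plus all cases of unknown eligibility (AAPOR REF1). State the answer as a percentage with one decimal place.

Num → 620
Denominator → 994 + 115 + 620 + 905 + 53 + 447 = 3134
REF1 = 620 / 3134 = 0.1978

19.8%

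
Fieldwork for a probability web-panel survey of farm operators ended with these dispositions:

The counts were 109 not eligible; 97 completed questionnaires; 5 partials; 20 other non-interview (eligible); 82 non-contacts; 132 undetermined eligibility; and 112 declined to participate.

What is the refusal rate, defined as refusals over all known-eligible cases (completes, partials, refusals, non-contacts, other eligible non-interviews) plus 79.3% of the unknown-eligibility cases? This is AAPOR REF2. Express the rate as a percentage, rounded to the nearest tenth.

26.6%

Num: 112
Eligible (known): 97 + 5 + 112 + 82 + 20 = 316
e × U: 0.7930 × 132 = 104.68
Denom: 316 + 104.68 = 420.68
REF2 = 112 / 420.68 = 0.2662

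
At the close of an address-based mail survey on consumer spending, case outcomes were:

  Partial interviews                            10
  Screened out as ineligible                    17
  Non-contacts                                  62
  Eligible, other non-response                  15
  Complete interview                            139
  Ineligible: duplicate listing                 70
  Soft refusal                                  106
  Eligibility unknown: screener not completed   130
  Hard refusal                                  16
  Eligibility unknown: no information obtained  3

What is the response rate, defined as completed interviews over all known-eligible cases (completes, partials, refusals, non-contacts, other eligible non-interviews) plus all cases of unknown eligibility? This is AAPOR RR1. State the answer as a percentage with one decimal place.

28.9%

Refusals = 16 + 106 = 122
Unknown eligibility = 130 + 3 = 133
Not eligible = 17 + 70 = 87
Num: 139
Denominator: 139 + 10 + 122 + 62 + 15 + 133 = 481
RR1 = 139 / 481 = 0.2890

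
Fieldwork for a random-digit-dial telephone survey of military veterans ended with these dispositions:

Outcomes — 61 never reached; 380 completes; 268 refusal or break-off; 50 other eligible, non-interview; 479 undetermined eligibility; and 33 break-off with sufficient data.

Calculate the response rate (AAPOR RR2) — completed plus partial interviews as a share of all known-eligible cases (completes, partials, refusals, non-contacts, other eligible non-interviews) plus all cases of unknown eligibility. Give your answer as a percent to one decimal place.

32.5%

Numerator = 380 + 33 = 413
Base = 380 + 33 + 268 + 61 + 50 + 479 = 1271
RR2 = 413 / 1271 = 0.3249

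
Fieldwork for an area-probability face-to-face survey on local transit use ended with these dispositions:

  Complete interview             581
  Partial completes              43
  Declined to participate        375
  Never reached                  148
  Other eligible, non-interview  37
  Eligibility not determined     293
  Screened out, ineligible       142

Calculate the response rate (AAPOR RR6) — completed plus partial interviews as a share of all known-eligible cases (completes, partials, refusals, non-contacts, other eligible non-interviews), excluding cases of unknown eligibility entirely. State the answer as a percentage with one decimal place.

52.7%

Numerator → 581 + 43 = 624
Denominator → 581 + 43 + 375 + 148 + 37 = 1184
RR6 = 624 / 1184 = 0.5270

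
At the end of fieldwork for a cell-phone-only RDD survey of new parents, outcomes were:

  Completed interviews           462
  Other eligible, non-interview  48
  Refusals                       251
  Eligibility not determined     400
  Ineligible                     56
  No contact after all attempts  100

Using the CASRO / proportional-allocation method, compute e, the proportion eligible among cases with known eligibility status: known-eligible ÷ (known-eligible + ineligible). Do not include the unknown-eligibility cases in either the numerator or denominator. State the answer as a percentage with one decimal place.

93.9%

Eligible (known) = 462 + 251 + 100 + 48 = 861
e = 861 / (861 + 56) = 861 / 917 = 0.9389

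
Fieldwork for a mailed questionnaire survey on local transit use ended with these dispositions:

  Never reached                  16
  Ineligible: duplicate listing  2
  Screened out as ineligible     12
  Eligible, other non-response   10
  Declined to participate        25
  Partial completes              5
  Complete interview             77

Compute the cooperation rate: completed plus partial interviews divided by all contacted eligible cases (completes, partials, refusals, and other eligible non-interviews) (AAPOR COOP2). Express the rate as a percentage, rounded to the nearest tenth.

Ineligible = 12 + 2 = 14
Num: 77 + 5 = 82
Base: 77 + 5 + 25 + 10 = 117
COOP2 = 82 / 117 = 0.7009

70.1%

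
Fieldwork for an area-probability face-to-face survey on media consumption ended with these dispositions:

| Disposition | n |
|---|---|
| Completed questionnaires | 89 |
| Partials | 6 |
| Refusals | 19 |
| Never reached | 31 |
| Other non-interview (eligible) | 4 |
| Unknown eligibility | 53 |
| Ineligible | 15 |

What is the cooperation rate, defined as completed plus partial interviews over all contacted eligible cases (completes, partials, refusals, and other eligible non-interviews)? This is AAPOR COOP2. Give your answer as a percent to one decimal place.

80.5%

Num → 89 + 6 = 95
Base → 89 + 6 + 19 + 4 = 118
COOP2 = 95 / 118 = 0.8051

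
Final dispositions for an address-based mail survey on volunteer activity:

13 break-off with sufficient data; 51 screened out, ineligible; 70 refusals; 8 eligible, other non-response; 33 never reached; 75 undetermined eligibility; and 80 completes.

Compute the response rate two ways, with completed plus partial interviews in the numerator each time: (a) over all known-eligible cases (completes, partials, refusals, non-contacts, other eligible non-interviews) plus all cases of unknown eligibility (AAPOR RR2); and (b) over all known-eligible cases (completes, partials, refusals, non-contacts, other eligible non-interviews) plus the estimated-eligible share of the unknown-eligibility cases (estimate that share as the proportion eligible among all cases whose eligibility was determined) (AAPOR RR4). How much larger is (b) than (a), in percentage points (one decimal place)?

1.9

Top: 80 + 13 = 93
Denominator: 80 + 13 + 70 + 33 + 8 + 75 = 279
RR2 = 93 / 279 = 0.3333
Determined eligible: 80 + 13 + 70 + 33 + 8 = 204
e = 204 / (204 + 51) = 204 / 255 = 0.8000
Eligible share of unknowns: 0.8000 × 75 = 60.00
Denominator: 204 + 60.00 = 264.00
RR4 = 93 / 264.00 = 0.3523
Difference = 35.23 − 33.33 = 1.90 percentage points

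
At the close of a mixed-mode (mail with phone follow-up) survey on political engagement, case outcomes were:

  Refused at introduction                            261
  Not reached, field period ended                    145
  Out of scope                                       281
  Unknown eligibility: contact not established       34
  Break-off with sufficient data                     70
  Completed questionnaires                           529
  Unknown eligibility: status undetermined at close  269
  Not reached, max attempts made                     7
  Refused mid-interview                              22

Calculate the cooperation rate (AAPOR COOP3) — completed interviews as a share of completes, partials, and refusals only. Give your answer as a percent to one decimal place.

Refusal or break-off = 261 + 22 = 283
No answer / not reached = 145 + 7 = 152
Undetermined eligibility = 34 + 269 = 303
Top: 529
Base: 529 + 70 + 283 = 882
COOP3 = 529 / 882 = 0.5998

60.0%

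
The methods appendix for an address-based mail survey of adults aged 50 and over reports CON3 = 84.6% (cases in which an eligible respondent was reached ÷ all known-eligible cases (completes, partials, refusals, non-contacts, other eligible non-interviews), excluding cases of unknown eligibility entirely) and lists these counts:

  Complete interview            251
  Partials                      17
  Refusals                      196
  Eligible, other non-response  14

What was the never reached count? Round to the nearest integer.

Numerator → 251 + 17 + 196 + 14 = 478
CON3 = 478 / D = 0.846
D = 478 / 0.846 = 565.0
Rest of base = 478
never reached = 565.0 − 478 ≈ 87

87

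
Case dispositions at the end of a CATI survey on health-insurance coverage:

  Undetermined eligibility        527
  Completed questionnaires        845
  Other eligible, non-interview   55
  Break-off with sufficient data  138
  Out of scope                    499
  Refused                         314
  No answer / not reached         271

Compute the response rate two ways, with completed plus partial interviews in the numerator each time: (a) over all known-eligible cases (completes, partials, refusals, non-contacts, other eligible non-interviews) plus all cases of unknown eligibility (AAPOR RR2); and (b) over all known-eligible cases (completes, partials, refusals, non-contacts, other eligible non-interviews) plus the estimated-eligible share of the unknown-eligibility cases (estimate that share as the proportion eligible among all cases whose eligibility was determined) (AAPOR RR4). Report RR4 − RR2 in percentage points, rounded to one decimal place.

Num → 845 + 138 = 983
Denom → 845 + 138 + 314 + 271 + 55 + 527 = 2150
RR2 = 983 / 2150 = 0.4572
Known eligible → 845 + 138 + 314 + 271 + 55 = 1623
e = 1623 / (1623 + 499) = 1623 / 2122 = 0.7648
Estimated eligible among unknowns → 0.7648 × 527 = 403.05
Denom → 1623 + 403.05 = 2026.05
RR4 = 983 / 2026.05 = 0.4852
Difference = 48.52 − 45.72 = 2.80 percentage points

2.8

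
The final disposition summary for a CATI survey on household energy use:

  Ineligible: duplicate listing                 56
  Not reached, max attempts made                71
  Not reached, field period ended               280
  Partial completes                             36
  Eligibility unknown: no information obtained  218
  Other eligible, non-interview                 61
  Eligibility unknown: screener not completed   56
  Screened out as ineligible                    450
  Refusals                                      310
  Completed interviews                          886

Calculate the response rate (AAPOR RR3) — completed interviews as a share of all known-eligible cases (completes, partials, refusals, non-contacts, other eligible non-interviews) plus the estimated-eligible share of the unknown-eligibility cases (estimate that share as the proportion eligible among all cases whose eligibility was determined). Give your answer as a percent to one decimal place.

47.8%

Never reached = 280 + 71 = 351
Unknown eligibility = 56 + 218 = 274
Screened out, ineligible = 450 + 56 = 506
Num → 886
Known eligible → 886 + 36 + 310 + 351 + 61 = 1644
e = 1644 / (1644 + 506) = 1644 / 2150 = 0.7647
Eligible share of unknowns → 0.7647 × 274 = 209.53
Denominator → 1644 + 209.53 = 1853.53
RR3 = 886 / 1853.53 = 0.4780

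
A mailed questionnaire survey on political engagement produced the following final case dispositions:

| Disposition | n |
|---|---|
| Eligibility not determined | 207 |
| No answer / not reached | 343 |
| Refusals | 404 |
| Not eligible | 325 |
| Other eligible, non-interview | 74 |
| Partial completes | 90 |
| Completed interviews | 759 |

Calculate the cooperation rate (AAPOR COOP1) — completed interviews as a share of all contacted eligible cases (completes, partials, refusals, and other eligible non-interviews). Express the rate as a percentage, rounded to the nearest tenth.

57.2%

Numerator: 759
Denom: 759 + 90 + 404 + 74 = 1327
COOP1 = 759 / 1327 = 0.5720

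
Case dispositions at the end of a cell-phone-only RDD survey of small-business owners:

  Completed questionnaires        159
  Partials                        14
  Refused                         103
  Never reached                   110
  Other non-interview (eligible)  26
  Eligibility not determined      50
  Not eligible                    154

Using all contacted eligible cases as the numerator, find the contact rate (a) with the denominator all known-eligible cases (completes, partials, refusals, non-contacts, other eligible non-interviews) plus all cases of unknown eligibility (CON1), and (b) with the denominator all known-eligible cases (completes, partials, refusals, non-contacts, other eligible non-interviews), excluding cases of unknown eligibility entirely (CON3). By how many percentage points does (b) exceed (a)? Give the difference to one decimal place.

Top = 159 + 14 + 103 + 26 = 302
Denominator = 159 + 14 + 103 + 110 + 26 + 50 = 462
CON1 = 302 / 462 = 0.6537
Denominator = 159 + 14 + 103 + 110 + 26 = 412
CON3 = 302 / 412 = 0.7330
Difference = 73.30 − 65.37 = 7.93 percentage points

7.9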